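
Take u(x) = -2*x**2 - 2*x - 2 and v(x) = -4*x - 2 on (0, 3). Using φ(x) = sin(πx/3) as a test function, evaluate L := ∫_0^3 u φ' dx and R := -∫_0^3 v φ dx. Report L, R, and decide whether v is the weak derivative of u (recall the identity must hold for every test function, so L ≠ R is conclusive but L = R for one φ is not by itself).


LHS = 48/π, RHS = 48/π. Yes, v = u' weakly.

u(x) = -2*x**2 - 2*x - 2, classical derivative u'(x) = -4*x - 2.
φ(x) = sin(πx/3), so φ'(x) = π*cos(π*x/3)/3.
Note φ(0) = φ(3) = 0, so the boundary term u·φ vanishes.
LHS = ∫_0^3 u(x) φ'(x) dx = ∫_0^3 (-2*π*x^2*cos(π*x/3)/3 - 2*π*x*cos(π*x/3)/3 - 2*π*cos(π*x/3)/3) dx. Term by term:
  ∫_0^3 -2*π*cos(π*x/3)/3 dx = 0;  ∫_0^3 -2*π*x*cos(π*x/3)/3 dx = 12/π;  ∫_0^3 -2*π*x^2*cos(π*x/3)/3 dx = 36/π.
Sum: 0 + 12/π + 36/π = 48/π.
So LHS = 48/π.
∫_0^3 v(x) φ(x) dx = ∫_0^3 (-4*x*sin(π*x/3) - 2*sin(π*x/3)) dx. Term by term:
  ∫_0^3 -2*sin(π*x/3) dx = -12/π;  ∫_0^3 -4*x*sin(π*x/3) dx = -36/π.
Sum: -12/π − 36/π = -48/π.
So RHS = -∫_0^3 v(x) φ(x) dx = 48/π.
LHS = RHS, so the identity holds for this test φ.
Moreover u is smooth here and v(x) = u'(x) = -4*x - 2 pointwise, so the identity holds for every test function. Hence v is the weak derivative of u.


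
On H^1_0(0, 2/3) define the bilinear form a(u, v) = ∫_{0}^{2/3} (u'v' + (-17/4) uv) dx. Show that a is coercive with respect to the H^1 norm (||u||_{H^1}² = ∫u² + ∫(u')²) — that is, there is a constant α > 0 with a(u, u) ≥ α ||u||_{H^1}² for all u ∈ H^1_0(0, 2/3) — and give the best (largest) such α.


α = (-17 + 9*π^2)/(4 + 9*π^2)

Coercivity of a(·,·) on H^1_0(0, 2/3) means a(u, u) ≥ α ||u||_{H^1}² for every u ∈ H^1_0.
The interval has length L = 2/3, and Poincaré/coercivity depend only on L. Here a(u, u) = ∫(u')² + (-17/4)·∫u².
Here c = -17/4 < 0 with |c| < (π/L)² = 9*π^2/4, so coercivity still holds. The condition a(u,u) ≥ α||u||_{H^1}² reads (1−α)∫(u')² ≥ (α−c)∫u². Any admissible α is ≤ 1 (rapidly oscillating u have ∫u²/∫(u')² → 0), and α = 1 would force 0 ≥ (1−c)∫u², impossible since c < 1; so 1−α > 0. By the sharp Poincaré inequality on H^1_0 of an interval of length L, ∫(u')² ≥ (π/L)²∫u² with equality for the first sine mode sin(π(x−x₀)/L) (x₀ the left endpoint), so the inequality holds for all u iff (1−α)(π/L)² ≥ α − c, i.e. α ≤ ((π/L)² + c)/((π/L)² + 1) = (1 + c(L/π)²)/(1 + (L/π)²). (Direct route, valid since c ≤ 0: Poincaré gives c∫u² ≥ c(L/π)²∫(u')², so a(u,u) ≥ (1 + c(L/π)²)∫(u')², while ||u||_{H^1}² ≤ (1 + (L/π)²)∫(u')²; dividing yields the same α.) With (π/L)² = 9*π^2/4 and c = -17/4, the largest admissible constant is α = ((π/L)² + c)/((π/L)² + 1).
Simplifying, α = (-17 + 9*π^2)/(4 + 9*π^2).


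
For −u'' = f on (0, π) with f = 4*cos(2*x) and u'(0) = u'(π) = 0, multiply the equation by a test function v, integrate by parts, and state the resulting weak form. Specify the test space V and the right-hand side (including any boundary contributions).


V = H^1(0, π) (no boundary constraint on v; u is determined up to an additive constant); weak form: ∫_0^π u'v' dx = ∫_0^π (4*cos(2*x)) v dx for all v ∈ V.

Multiply both sides by a test function v and integrate from 0 to π:
  ∫_0^π −u''(x) v(x) dx = ∫_0^π f(x) v(x) dx.
Integrate the LHS by parts once:
  ∫_0^π −u'' v dx = −[u'(x) v(x)]_0^π + ∫_0^π u'(x) v'(x) dx.
Thus ∫_0^π u'(x) v'(x) dx = ∫_0^π f(x) v(x) dx + [u'(x) v(x)]_0^π.
Choose V so that boundary terms are either known or forced to vanish.
u has homogeneous Neumann: u'(0) = u'(π) = 0. So [u' v]_0^π = 0·v(π) − 0·v(0) = 0 for any v; take V = H^1(0, π).
Weak formulation: find u (satisfying any essential BC) such that ∫_0^π u'(x) v'(x) dx = ∫_0^π f v dx for all v ∈ V (homogeneous Neumann, so boundary terms vanish).
Substituting f(x) = 4*cos(2*x), the right-hand side is ∫_0^π (4*cos(2*x)) v dx.
Compatibility check (pure Neumann): taking v ≡ 1 ∈ V gives 0 = ∫_0^π f dx + (0) − (0), i.e. ∫_0^π f dx must equal u'(0) − u'(π) = 0. Indeed ∫_0^π (4*cos(2*x)) dx = 0, so the data are compatible. The solution is then unique only up to an additive constant (fix it e.g. by requiring ∫_0^π u dx = 0).


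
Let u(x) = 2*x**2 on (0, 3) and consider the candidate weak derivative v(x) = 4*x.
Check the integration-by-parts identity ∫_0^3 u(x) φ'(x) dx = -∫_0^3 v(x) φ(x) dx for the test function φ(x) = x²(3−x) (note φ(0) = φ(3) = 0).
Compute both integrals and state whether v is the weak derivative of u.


LHS = -243/5, RHS = -243/5. Yes, v = u' weakly.

u(x) = 2*x**2, classical derivative u'(x) = 4*x.
φ(x) = x²(3−x), so φ'(x) = 3*x*(2 - x).
Note φ(0) = φ(3) = 0, so the boundary term u·φ vanishes.
LHS = ∫_0^3 u(x) φ'(x) dx = ∫_0^3 (-6*x^4 + 12*x^3) dx. Term by term:
  ∫_0^3 -6*x^4 dx = -1458/5;  ∫_0^3 12*x^3 dx = 243.
Sum: -1458/5 + 243 = -243/5.
So LHS = -243/5.
∫_0^3 v(x) φ(x) dx = ∫_0^3 (-4*x^4 + 12*x^3) dx. Term by term:
  ∫_0^3 -4*x^4 dx = -972/5;  ∫_0^3 12*x^3 dx = 243.
Sum: -972/5 + 243 = 243/5.
So RHS = -∫_0^3 v(x) φ(x) dx = -243/5.
LHS = RHS, so the identity holds for this test φ.
Moreover u is smooth here and v(x) = u'(x) = 4*x pointwise, so the identity holds for every test function. Hence v is the weak derivative of u.


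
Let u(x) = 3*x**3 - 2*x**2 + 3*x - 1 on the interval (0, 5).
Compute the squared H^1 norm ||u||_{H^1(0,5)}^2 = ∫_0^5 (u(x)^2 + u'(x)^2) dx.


||u||_{H^1}^2 = 5150975/42

The H^1 norm (squared) on an interval (0, L) is
  ||u||_{H^1}^2 = ∫_0^L u(x)^2 dx + ∫_0^L u'(x)^2 dx.
Compute u'(x) = 9*x**2 - 4*x + 3.
Then u(x)^2 = 9*x**6 - 12*x**5 + 22*x**4 - 18*x**3 + 13*x**2 - 6*x + 1 and u'(x)^2 = 81*x**4 - 72*x**3 + 70*x**2 - 24*x + 9.
Integrate each monomial from 0 to 5 using ∫_0^5 c·x^n dx = c·5^(n+1)/(n+1):
  ∫_0^5 u(x)^2 dx = ∫_0^5 (9*x^6 - 12*x^5 + 22*x^4 - 18*x^3 + 13*x^2 - 6*x + 1) dx. Term by term:
    ∫_0^5 9*x^6 dx = 703125/7;  ∫_0^5 -12*x^5 dx = -31250;  ∫_0^5 22*x^4 dx = 13750;
    ∫_0^5 -18*x^3 dx = -5625/2;  ∫_0^5 13*x^2 dx = 1625/3;  ∫_0^5 -6*x dx = -75;
    ∫_0^5 1 dx = 5.
  Sum: 703125/7 − 31250 + 13750 − 5625/2 + 1625/3 − 75 + 5 = 3385435/42.
  ∫_0^5 u'(x)^2 dx = ∫_0^5 (81*x^4 - 72*x^3 + 70*x^2 - 24*x + 9) dx. Term by term:
    ∫_0^5 81*x^4 dx = 50625;  ∫_0^5 -72*x^3 dx = -11250;  ∫_0^5 70*x^2 dx = 8750/3;
    ∫_0^5 -24*x dx = -300;  ∫_0^5 9 dx = 45.
  Sum: 50625 − 11250 + 8750/3 − 300 + 45 = 126110/3.
Adding: ||u||_{H^1}^2 = 3385435/42 + 126110/3 = 5150975/42.


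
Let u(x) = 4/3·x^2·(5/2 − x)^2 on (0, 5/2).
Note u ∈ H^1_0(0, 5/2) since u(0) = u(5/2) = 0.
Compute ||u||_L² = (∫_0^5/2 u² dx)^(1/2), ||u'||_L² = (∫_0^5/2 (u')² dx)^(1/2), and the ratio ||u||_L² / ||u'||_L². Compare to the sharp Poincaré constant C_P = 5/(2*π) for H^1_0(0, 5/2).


||u||_L² / ||u'||_L² = 5*sqrt(3)/12 < C_P = 5/(2*π).

u(x) = 4/3·x^2·(5/2 − x)^2, so u'(x) = 2*x*(2*x - 5)*(4*x - 5)/3.
u(x) = 4/3·x^2·(5/2 − x)^2 vanishes at x = 0 and x = 5/2, so u ∈ H^1_0(0, 5/2). Differentiate via the product rule and integrate the resulting polynomials term by term.
  ∫_0^5/2 u² dx = ∫_0^5/2 (16*x^8/9 - 160*x^7/9 + 200*x^6/3 - 1000*x^5/9 + 625*x^4/9) dx. Term by term:
    ∫_0^5/2 16*x^8/9 dx = 1953125/2592;  ∫_0^5/2 -160*x^7/9 dx = -1953125/576;  ∫_0^5/2 200*x^6/3 dx = 1953125/336;
    ∫_0^5/2 -1000*x^5/9 dx = -1953125/432;  ∫_0^5/2 625*x^4/9 dx = 390625/288.
  Sum: 1953125/2592 − 1953125/576 + 1953125/336 − 1953125/432 + 390625/288 = 390625/36288.
  ∫_0^5/2 (u')² dx = ∫_0^5/2 (256*x^6/9 - 640*x^5/3 + 5200*x^4/9 - 2000*x^3/3 + 2500*x^2/9) dx. Term by term:
    ∫_0^5/2 256*x^6/9 dx = 156250/63;  ∫_0^5/2 -640*x^5/3 dx = -78125/9;  ∫_0^5/2 5200*x^4/9 dx = 203125/18;
    ∫_0^5/2 -2000*x^3/3 dx = -78125/12;  ∫_0^5/2 2500*x^2/9 dx = 78125/54.
  Sum: 156250/63 − 78125/9 + 203125/18 − 78125/12 + 78125/54 = 15625/756.
∫_0^5/2 u² dx = 390625/36288, so ||u||_L² = 625*sqrt(7)/504.
∫_0^5/2 (u')² dx = 15625/756, so ||u'||_L² = 125*sqrt(21)/126.
Ratio ||u||_L² / ||u'||_L² = 5*sqrt(3)/12.
Sharp Poincaré constant on H^1_0(0, 5/2) is C_P = L/π = 5/(2*π), achieved by sin(2*π/5·x).
A polynomial bump cannot attain the sharp Poincaré constant (only the first sine eigenfunction does), so the ratio is strictly less than C_P, consistent with ||u||_L² ≤ C_P ||u'||_L².


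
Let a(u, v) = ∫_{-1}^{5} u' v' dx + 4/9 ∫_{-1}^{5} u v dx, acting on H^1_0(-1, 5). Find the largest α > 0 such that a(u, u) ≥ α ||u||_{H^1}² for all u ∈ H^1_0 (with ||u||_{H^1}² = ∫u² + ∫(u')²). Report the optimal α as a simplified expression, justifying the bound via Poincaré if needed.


α = (π^2 + 16)/(π^2 + 36)

Coercivity of a(·,·) on H^1_0(-1, 5) means a(u, u) ≥ α ||u||_{H^1}² for every u ∈ H^1_0.
The interval has length L = 6, and Poincaré/coercivity depend only on L. Here a(u, u) = ∫(u')² + (4/9)·∫u².
Here 0 < c = 4/9 < 1. The condition a(u,u) ≥ α||u||_{H^1}² reads (1−α)∫(u')² ≥ (α−c)∫u². Any admissible α is ≤ 1 (rapidly oscillating u have ∫u²/∫(u')² → 0), and α = 1 would force 0 ≥ (1−c)∫u², impossible since c < 1; so 1−α > 0. By the sharp Poincaré inequality on H^1_0 of an interval of length L, ∫(u')² ≥ (π/L)²∫u² with equality for the first sine mode sin(π(x−x₀)/L) (x₀ the left endpoint), so the inequality holds for all u iff (1−α)(π/L)² ≥ α − c, i.e. α ≤ ((π/L)² + c)/((π/L)² + 1) = (1 + c(L/π)²)/(1 + (L/π)²). With (π/L)² = π^2/36 and c = 4/9, the largest admissible constant is α = ((π/L)² + c)/((π/L)² + 1).
Simplifying, α = (π^2 + 16)/(π^2 + 36).


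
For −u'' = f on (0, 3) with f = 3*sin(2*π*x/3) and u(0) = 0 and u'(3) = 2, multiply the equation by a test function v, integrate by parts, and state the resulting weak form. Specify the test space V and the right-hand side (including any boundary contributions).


V = {v ∈ H^1(0, 3) : v(0) = 0} (test functions vanish at x = 0 where u is specified); weak form: ∫_0^3 u'v' dx = ∫_0^3 (3*sin(2*π*x/3)) v dx + 2·v(3) for all v ∈ V.

Multiply both sides by a test function v and integrate from 0 to 3:
  ∫_0^3 −u''(x) v(x) dx = ∫_0^3 f(x) v(x) dx.
Integrate the LHS by parts once:
  ∫_0^3 −u'' v dx = −[u'(x) v(x)]_0^3 + ∫_0^3 u'(x) v'(x) dx.
Thus ∫_0^3 u'(x) v'(x) dx = ∫_0^3 f(x) v(x) dx + [u'(x) v(x)]_0^3.
Choose V so that boundary terms are either known or forced to vanish.
Mixed BC: u(0) = 0 (Dirichlet) and u'(3) = 2 (Neumann). Define V = {v ∈ H^1(0, 3) : v(0) = 0}. Then [u' v]_0^3 = u'(3)·v(3) − u'(0)·0 = 2·v(3).
Weak formulation: find u (satisfying any essential BC) such that ∫_0^3 u'(x) v'(x) dx = ∫_0^3 f v dx + 2·v(3) for all v ∈ V (Dirichlet at 0 absorbed into V; Neumann datum at x = 3 contributes the boundary term).
Substituting f(x) = 3*sin(2*π*x/3), the right-hand side is ∫_0^3 (3*sin(2*π*x/3)) v dx + 2·v(3).


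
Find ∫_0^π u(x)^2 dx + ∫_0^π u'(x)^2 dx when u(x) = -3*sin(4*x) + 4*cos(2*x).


||u||_{H^1(0,π)}^2 = 233*π/2

u'(x) = -8*sin(2*x) - 12*cos(4*x).
Expand u² and (u')² and integrate term by term on (0, π), using: for integers n ≥ 1, ∫_0^π sin²(nx) dx = ∫_0^π cos²(nx) dx = π/2; for n ≠ n', ∫_0^π sin(nx)sin(n'x) dx = ∫_0^π cos(nx)cos(n'x) dx = 0; and by product-to-sum, ∫_0^π sin(nx)cos(n'x) dx = ½∫_0^π [sin((n+n')x) + sin((n−n')x)] dx, which is 0 when n+n' is even and 2n/(n²−n'²) when n+n' is odd (it need not vanish on (0, π)).
  u² squared terms: (-3)²·∫sin(4x)² dx = 9·π/2 = 9*π/2;  (4)²·∫cos(2x)² dx = 16·π/2 = 8*π.
  u² cross terms: 2·(-3)·(4)·∫sin(4x)·cos(2x) dx = -24·(0) = 0.
  So ∫_0^π u² dx = 9*π/2 + 8*π + 0 = 25*π/2.
  (u')² squared terms: (-12)²·∫cos(4x)² dx = 144·π/2 = 72*π;  (-8)²·∫sin(2x)² dx = 64·π/2 = 32*π.
  (u')² cross terms: 2·(-12)·(-8)·∫cos(4x)·sin(2x) dx = 192·(0) = 0.
  So ∫_0^π (u')² dx = 72*π + 32*π + 0 = 104*π.
||u||_{H^1}^2 = (25*π/2) + (104*π) = 233*π/2.


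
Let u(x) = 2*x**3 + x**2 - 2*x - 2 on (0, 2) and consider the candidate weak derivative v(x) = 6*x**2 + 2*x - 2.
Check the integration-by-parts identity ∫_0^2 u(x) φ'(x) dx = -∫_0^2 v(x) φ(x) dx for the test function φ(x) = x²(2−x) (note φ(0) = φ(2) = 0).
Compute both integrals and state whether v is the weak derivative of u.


LHS = -40/3, RHS = -40/3. Yes, v = u' weakly.

u(x) = 2*x**3 + x**2 - 2*x - 2, classical derivative u'(x) = 6*x**2 + 2*x - 2.
φ(x) = x²(2−x), so φ'(x) = x*(4 - 3*x).
Note φ(0) = φ(2) = 0, so the boundary term u·φ vanishes.
LHS = ∫_0^2 u(x) φ'(x) dx = ∫_0^2 (-6*x^5 + 5*x^4 + 10*x^3 - 2*x^2 - 8*x) dx. Term by term:
  ∫_0^2 -6*x^5 dx = -64;  ∫_0^2 5*x^4 dx = 32;  ∫_0^2 10*x^3 dx = 40;
  ∫_0^2 -2*x^2 dx = -16/3;  ∫_0^2 -8*x dx = -16.
Sum: -64 + 32 + 40 − 16/3 − 16 = -40/3.
So LHS = -40/3.
∫_0^2 v(x) φ(x) dx = ∫_0^2 (-6*x^5 + 10*x^4 + 6*x^3 - 4*x^2) dx. Term by term:
  ∫_0^2 -6*x^5 dx = -64;  ∫_0^2 10*x^4 dx = 64;  ∫_0^2 6*x^3 dx = 24;
  ∫_0^2 -4*x^2 dx = -32/3.
Sum: -64 + 64 + 24 − 32/3 = 40/3.
So RHS = -∫_0^2 v(x) φ(x) dx = -40/3.
LHS = RHS, so the identity holds for this test φ.
Moreover u is smooth here and v(x) = u'(x) = 6*x**2 + 2*x - 2 pointwise, so the identity holds for every test function. Hence v is the weak derivative of u.


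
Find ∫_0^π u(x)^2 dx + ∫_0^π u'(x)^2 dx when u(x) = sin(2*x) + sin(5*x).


||u||_{H^1(0,π)}^2 = 31*π/2

u'(x) = 2*cos(2*x) + 5*cos(5*x).
Expand u² and (u')² and integrate term by term on (0, π), using: for integers n ≥ 1, ∫_0^π sin²(nx) dx = ∫_0^π cos²(nx) dx = π/2; for n ≠ n', ∫_0^π sin(nx)sin(n'x) dx = ∫_0^π cos(nx)cos(n'x) dx = 0; and by product-to-sum, ∫_0^π sin(nx)cos(n'x) dx = ½∫_0^π [sin((n+n')x) + sin((n−n')x)] dx, which is 0 when n+n' is even and 2n/(n²−n'²) when n+n' is odd (it need not vanish on (0, π)).
  u² squared terms: (1)²·∫sin(2x)² dx = 1·π/2 = π/2;  (1)²·∫sin(5x)² dx = 1·π/2 = π/2.
  u² cross terms: 2·(1)·(1)·∫sin(2x)·sin(5x) dx = 2·(0) = 0.
  So ∫_0^π u² dx = π/2 + π/2 + 0 = π.
  (u')² squared terms: (2)²·∫cos(2x)² dx = 4·π/2 = 2*π;  (5)²·∫cos(5x)² dx = 25·π/2 = 25*π/2.
  (u')² cross terms: 2·(2)·(5)·∫cos(2x)·cos(5x) dx = 20·(0) = 0.
  So ∫_0^π (u')² dx = 2*π + 25*π/2 + 0 = 29*π/2.
||u||_{H^1}^2 = (π) + (29*π/2) = 31*π/2.


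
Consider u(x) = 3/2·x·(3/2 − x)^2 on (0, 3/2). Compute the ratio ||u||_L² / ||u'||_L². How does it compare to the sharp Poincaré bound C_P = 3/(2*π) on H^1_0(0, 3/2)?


||u||_L² / ||u'||_L² = 3*sqrt(14)/28 < C_P = 3/(2*π).

u(x) = 3/2·x·(3/2 − x)^2, so u'(x) = 9*x^2/2 - 9*x + 27/8.
u(x) = 3/2·x·(3/2 − x)^2 vanishes at x = 0 and x = 3/2, so u ∈ H^1_0(0, 3/2). Differentiate via the product rule and integrate the resulting polynomials term by term.
  ∫_0^3/2 u² dx = ∫_0^3/2 (9*x^6/4 - 27*x^5/2 + 243*x^4/8 - 243*x^3/8 + 729*x^2/64) dx. Term by term:
    ∫_0^3/2 9*x^6/4 dx = 19683/3584;  ∫_0^3/2 -27*x^5/2 dx = -6561/256;  ∫_0^3/2 243*x^4/8 dx = 59049/1280;
    ∫_0^3/2 -243*x^3/8 dx = -19683/512;  ∫_0^3/2 729*x^2/64 dx = 6561/512.
  Sum: 19683/3584 − 6561/256 + 59049/1280 − 19683/512 + 6561/512 = 6561/17920.
  ∫_0^3/2 (u')² dx = ∫_0^3/2 (81*x^4/4 - 81*x^3 + 891*x^2/8 - 243*x/4 + 729/64) dx. Term by term:
    ∫_0^3/2 81*x^4/4 dx = 19683/640;  ∫_0^3/2 -81*x^3 dx = -6561/64;  ∫_0^3/2 891*x^2/8 dx = 8019/64;
    ∫_0^3/2 -243*x/4 dx = -2187/32;  ∫_0^3/2 729/64 dx = 2187/128.
  Sum: 19683/640 − 6561/64 + 8019/64 − 2187/32 + 2187/128 = 729/320.
∫_0^3/2 u² dx = 6561/17920, so ||u||_L² = 81*sqrt(70)/1120.
∫_0^3/2 (u')² dx = 729/320, so ||u'||_L² = 27*sqrt(5)/40.
Ratio ||u||_L² / ||u'||_L² = 3*sqrt(14)/28.
Sharp Poincaré constant on H^1_0(0, 3/2) is C_P = L/π = 3/(2*π), achieved by sin(2*π/3·x).
A polynomial bump cannot attain the sharp Poincaré constant (only the first sine eigenfunction does), so the ratio is strictly less than C_P, consistent with ||u||_L² ≤ C_P ||u'||_L².


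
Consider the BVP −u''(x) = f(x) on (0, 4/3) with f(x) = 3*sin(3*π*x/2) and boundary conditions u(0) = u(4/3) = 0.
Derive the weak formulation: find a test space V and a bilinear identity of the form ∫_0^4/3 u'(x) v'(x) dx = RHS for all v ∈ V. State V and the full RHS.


V = H^1_0(0, 4/3) (so v(0) = v(4/3) = 0); weak form: ∫_0^4/3 u'v' dx = ∫_0^4/3 (3*sin(3*π*x/2)) v dx for all v ∈ V.

Multiply both sides by a test function v and integrate from 0 to 4/3:
  ∫_0^4/3 −u''(x) v(x) dx = ∫_0^4/3 f(x) v(x) dx.
Integrate the LHS by parts once:
  ∫_0^4/3 −u'' v dx = −[u'(x) v(x)]_0^4/3 + ∫_0^4/3 u'(x) v'(x) dx.
Thus ∫_0^4/3 u'(x) v'(x) dx = ∫_0^4/3 f(x) v(x) dx + [u'(x) v(x)]_0^4/3.
Choose V so that boundary terms are either known or forced to vanish.
u is Dirichlet: u(0) = u(4/3) = 0. Let V = H^1_0(0, 4/3); then v(0) = v(4/3) = 0, and [u' v]_0^4/3 = 0.
Weak formulation: find u (satisfying any essential BC) such that ∫_0^4/3 u'(x) v'(x) dx = ∫_0^4/3 f v dx for all v ∈ V.
Substituting f(x) = 3*sin(3*π*x/2), the right-hand side is ∫_0^4/3 (3*sin(3*π*x/2)) v dx.


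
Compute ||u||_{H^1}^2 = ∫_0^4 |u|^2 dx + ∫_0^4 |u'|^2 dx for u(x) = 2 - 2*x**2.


||u||_{H^1}^2 = 15088/15

The H^1 norm (squared) on an interval (0, L) is
  ||u||_{H^1}^2 = ∫_0^L u(x)^2 dx + ∫_0^L u'(x)^2 dx.
Compute u'(x) = -4*x.
Then u(x)^2 = 4*x**4 - 8*x**2 + 4 and u'(x)^2 = 16*x**2.
Integrate each monomial from 0 to 4 using ∫_0^4 c·x^n dx = c·4^(n+1)/(n+1):
  ∫_0^4 u(x)^2 dx = ∫_0^4 (4*x^4 - 8*x^2 + 4) dx. Term by term:
    ∫_0^4 4*x^4 dx = 4096/5;  ∫_0^4 -8*x^2 dx = -512/3;  ∫_0^4 4 dx = 16.
  Sum: 4096/5 − 512/3 + 16 = 9968/15.
  ∫_0^4 u'(x)^2 dx = ∫_0^4 (16*x^2) dx. Term by term:
    ∫_0^4 16*x^2 dx = 1024/3.
Adding: ||u||_{H^1}^2 = 9968/15 + 1024/3 = 15088/15.


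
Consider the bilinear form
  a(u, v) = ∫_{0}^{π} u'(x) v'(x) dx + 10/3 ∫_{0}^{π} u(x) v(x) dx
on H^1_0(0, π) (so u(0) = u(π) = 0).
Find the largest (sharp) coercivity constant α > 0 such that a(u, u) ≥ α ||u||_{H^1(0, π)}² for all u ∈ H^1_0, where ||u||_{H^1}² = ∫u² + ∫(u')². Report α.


α = 1

Coercivity of a(·,·) on H^1_0(0, π) means a(u, u) ≥ α ||u||_{H^1}² for every u ∈ H^1_0.
The interval has length L = π, and Poincaré/coercivity depend only on L. Here a(u, u) = ∫(u')² + (10/3)·∫u².
Here c = 10/3 ≥ 1, so a(u,u) = ∫(u')² + c∫u² ≥ ∫(u')² + ∫u² = ||u||_{H^1}², i.e. α = 1 works. No larger α is possible: a(u,u) ≥ α||u||_{H^1}² means (1−α)∫(u')² ≥ (α−c)∫u², and for the modes u_n = sin(nπ(x−x₀)/L) (x₀ the left endpoint) one has ∫u_n²/∫(u_n')² = (L/(nπ))² → 0, so a(u_n,u_n)/||u_n||_{H^1}² → 1. Hence the optimal constant is α = 1.
Therefore α = 1.


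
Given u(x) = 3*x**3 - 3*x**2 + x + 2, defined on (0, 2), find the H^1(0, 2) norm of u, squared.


||u||_{H^1}^2 = 30202/105

The H^1 norm (squared) on an interval (0, L) is
  ||u||_{H^1}^2 = ∫_0^L u(x)^2 dx + ∫_0^L u'(x)^2 dx.
Compute u'(x) = 9*x**2 - 6*x + 1.
Then u(x)^2 = 9*x**6 - 18*x**5 + 15*x**4 + 6*x**3 - 11*x**2 + 4*x + 4 and u'(x)^2 = 81*x**4 - 108*x**3 + 54*x**2 - 12*x + 1.
Integrate each monomial from 0 to 2 using ∫_0^2 c·x^n dx = c·2^(n+1)/(n+1):
  ∫_0^2 u(x)^2 dx = ∫_0^2 (9*x^6 - 18*x^5 + 15*x^4 + 6*x^3 - 11*x^2 + 4*x + 4) dx. Term by term:
    ∫_0^2 9*x^6 dx = 1152/7;  ∫_0^2 -18*x^5 dx = -192;  ∫_0^2 15*x^4 dx = 96;
    ∫_0^2 6*x^3 dx = 24;  ∫_0^2 -11*x^2 dx = -88/3;  ∫_0^2 4*x dx = 8;
    ∫_0^2 4 dx = 8.
  Sum: 1152/7 − 192 + 96 + 24 − 88/3 + 8 + 8 = 1664/21.
  ∫_0^2 u'(x)^2 dx = ∫_0^2 (81*x^4 - 108*x^3 + 54*x^2 - 12*x + 1) dx. Term by term:
    ∫_0^2 81*x^4 dx = 2592/5;  ∫_0^2 -108*x^3 dx = -432;  ∫_0^2 54*x^2 dx = 144;
    ∫_0^2 -12*x dx = -24;  ∫_0^2 1 dx = 2.
  Sum: 2592/5 − 432 + 144 − 24 + 2 = 1042/5.
Adding: ||u||_{H^1}^2 = 1664/21 + 1042/5 = 30202/105.


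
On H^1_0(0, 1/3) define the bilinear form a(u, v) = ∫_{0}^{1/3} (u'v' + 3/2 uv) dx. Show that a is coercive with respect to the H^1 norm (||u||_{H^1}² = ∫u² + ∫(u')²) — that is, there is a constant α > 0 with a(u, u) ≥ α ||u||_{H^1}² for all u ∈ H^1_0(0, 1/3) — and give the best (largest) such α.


α = 1

Coercivity of a(·,·) on H^1_0(0, 1/3) means a(u, u) ≥ α ||u||_{H^1}² for every u ∈ H^1_0.
The interval has length L = 1/3, and Poincaré/coercivity depend only on L. Here a(u, u) = ∫(u')² + (3/2)·∫u².
Here c = 3/2 ≥ 1, so a(u,u) = ∫(u')² + c∫u² ≥ ∫(u')² + ∫u² = ||u||_{H^1}², i.e. α = 1 works. No larger α is possible: a(u,u) ≥ α||u||_{H^1}² means (1−α)∫(u')² ≥ (α−c)∫u², and for the modes u_n = sin(nπ(x−x₀)/L) (x₀ the left endpoint) one has ∫u_n²/∫(u_n')² = (L/(nπ))² → 0, so a(u_n,u_n)/||u_n||_{H^1}² → 1. Hence the optimal constant is α = 1.
Therefore α = 1.


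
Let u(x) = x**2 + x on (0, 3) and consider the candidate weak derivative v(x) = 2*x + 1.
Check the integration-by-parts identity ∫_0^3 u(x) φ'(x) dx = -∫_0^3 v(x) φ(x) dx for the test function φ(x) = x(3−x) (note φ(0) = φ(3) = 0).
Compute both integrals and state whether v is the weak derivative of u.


LHS = -18, RHS = -18. Yes, v = u' weakly.

u(x) = x**2 + x, classical derivative u'(x) = 2*x + 1.
φ(x) = x(3−x), so φ'(x) = 3 - 2*x.
Note φ(0) = φ(3) = 0, so the boundary term u·φ vanishes.
LHS = ∫_0^3 u(x) φ'(x) dx = ∫_0^3 (-2*x^3 + x^2 + 3*x) dx. Term by term:
  ∫_0^3 -2*x^3 dx = -81/2;  ∫_0^3 x^2 dx = 9;  ∫_0^3 3*x dx = 27/2.
Sum: -81/2 + 9 + 27/2 = -18.
So LHS = -18.
∫_0^3 v(x) φ(x) dx = ∫_0^3 (-2*x^3 + 5*x^2 + 3*x) dx. Term by term:
  ∫_0^3 -2*x^3 dx = -81/2;  ∫_0^3 5*x^2 dx = 45;  ∫_0^3 3*x dx = 27/2.
Sum: -81/2 + 45 + 27/2 = 18.
So RHS = -∫_0^3 v(x) φ(x) dx = -18.
LHS = RHS, so the identity holds for this test φ.
Moreover u is smooth here and v(x) = u'(x) = 2*x + 1 pointwise, so the identity holds for every test function. Hence v is the weak derivative of u.


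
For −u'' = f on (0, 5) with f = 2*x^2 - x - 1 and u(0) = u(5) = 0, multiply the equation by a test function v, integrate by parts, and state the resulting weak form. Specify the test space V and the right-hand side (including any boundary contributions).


V = H^1_0(0, 5) (so v(0) = v(5) = 0); weak form: ∫_0^5 u'v' dx = ∫_0^5 (2*x^2 - x - 1) v dx for all v ∈ V.

Multiply both sides by a test function v and integrate from 0 to 5:
  ∫_0^5 −u''(x) v(x) dx = ∫_0^5 f(x) v(x) dx.
Integrate the LHS by parts once:
  ∫_0^5 −u'' v dx = −[u'(x) v(x)]_0^5 + ∫_0^5 u'(x) v'(x) dx.
Thus ∫_0^5 u'(x) v'(x) dx = ∫_0^5 f(x) v(x) dx + [u'(x) v(x)]_0^5.
Choose V so that boundary terms are either known or forced to vanish.
u is Dirichlet: u(0) = u(5) = 0. Let V = H^1_0(0, 5); then v(0) = v(5) = 0, and [u' v]_0^5 = 0.
Weak formulation: find u (satisfying any essential BC) such that ∫_0^5 u'(x) v'(x) dx = ∫_0^5 f v dx for all v ∈ V.
Substituting f(x) = 2*x^2 - x - 1, the right-hand side is ∫_0^5 (2*x^2 - x - 1) v dx.


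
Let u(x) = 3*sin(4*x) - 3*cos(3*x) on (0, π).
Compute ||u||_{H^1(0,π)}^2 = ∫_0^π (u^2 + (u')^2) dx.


||u||_{H^1(0,π)}^2 = -1440/7 + 243*π/2

u'(x) = 9*sin(3*x) + 12*cos(4*x).
Expand u² and (u')² and integrate term by term on (0, π), using: for integers n ≥ 1, ∫_0^π sin²(nx) dx = ∫_0^π cos²(nx) dx = π/2; for n ≠ n', ∫_0^π sin(nx)sin(n'x) dx = ∫_0^π cos(nx)cos(n'x) dx = 0; and by product-to-sum, ∫_0^π sin(nx)cos(n'x) dx = ½∫_0^π [sin((n+n')x) + sin((n−n')x)] dx, which is 0 when n+n' is even and 2n/(n²−n'²) when n+n' is odd (it need not vanish on (0, π)).
  u² squared terms: (-3)²·∫cos(3x)² dx = 9·π/2 = 9*π/2;  (3)²·∫sin(4x)² dx = 9·π/2 = 9*π/2.
  u² cross terms: 2·(-3)·(3)·∫cos(3x)·sin(4x) dx = -18·(8/7) = -144/7.
  So ∫_0^π u² dx = 9*π/2 + 9*π/2 − 144/7 = -144/7 + 9*π.
  (u')² squared terms: (9)²·∫sin(3x)² dx = 81·π/2 = 81*π/2;  (12)²·∫cos(4x)² dx = 144·π/2 = 72*π.
  (u')² cross terms: 2·(9)·(12)·∫sin(3x)·cos(4x) dx = 216·(-6/7) = -1296/7.
  So ∫_0^π (u')² dx = 81*π/2 + 72*π − 1296/7 = -1296/7 + 225*π/2.
||u||_{H^1}^2 = (-144/7 + 9*π) + (-1296/7 + 225*π/2) = -1440/7 + 243*π/2.


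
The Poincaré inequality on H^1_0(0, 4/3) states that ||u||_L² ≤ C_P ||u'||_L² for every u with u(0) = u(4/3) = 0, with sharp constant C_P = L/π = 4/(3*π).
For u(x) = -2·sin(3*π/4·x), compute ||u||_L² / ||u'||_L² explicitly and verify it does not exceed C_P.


||u||_L² / ||u'||_L² = 4/(3*π) = C_P.

u(x) = -2·sin(3*π/4·x), so u'(x) = -3*π*cos(3*π*x/4)/2.
Writing u(x) = A·sin(kπx/L) with A = -2 and k = 1, use ∫_0^L sin²(kπx/L) dx = L/2 and ∫_0^L cos²(kπx/L) dx = L/2.
u² = 4·sin²(3*π/4·x) and (u')² = 9*π^2/4·cos²(3*π/4·x), and each of sin², cos² integrates to L/2 = 2/3 over (0, 4/3).
∫_0^4/3 u² dx = 8/3, so ||u||_L² = 2*sqrt(6)/3.
∫_0^4/3 (u')² dx = 3*π^2/2, so ||u'||_L² = sqrt(6)*π/2.
Ratio ||u||_L² / ||u'||_L² = 4/(3*π).
Sharp Poincaré constant on H^1_0(0, 4/3) is C_P = L/π = 4/(3*π), achieved by sin(3*π/4·x).
This is the k = 1 eigenfunction (up to amplitude), so the ratio equals the sharp Poincaré constant exactly.


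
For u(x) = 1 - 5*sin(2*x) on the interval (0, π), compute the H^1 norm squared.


||u||_{H^1(0,π)}^2 = 127*π/2

u'(x) = -10*cos(2*x).
Expand u² and (u')² and integrate term by term on (0, π), using: for integers n ≥ 1, ∫_0^π sin²(nx) dx = ∫_0^π cos²(nx) dx = π/2; for n ≠ n', ∫_0^π sin(nx)sin(n'x) dx = ∫_0^π cos(nx)cos(n'x) dx = 0; and by product-to-sum, ∫_0^π sin(nx)cos(n'x) dx = ½∫_0^π [sin((n+n')x) + sin((n−n')x)] dx, which is 0 when n+n' is even and 2n/(n²−n'²) when n+n' is odd (it need not vanish on (0, π)). For the constant mode: ∫_0^π 1 dx = π, ∫_0^π cos(nx) dx = 0, ∫_0^π sin(nx) dx = (1−(−1)^n)/n.
  u² squared terms: (1)²·∫1 dx = 1·π = π;  (-5)²·∫sin(2x)² dx = 25·π/2 = 25*π/2.
  u² cross terms: 2·(1)·(-5)·∫1·sin(2x) dx = -10·(0) = 0.
  So ∫_0^π u² dx = π + 25*π/2 + 0 = 27*π/2.
  (u')² squared terms: (-10)²·∫cos(2x)² dx = 100·π/2 = 50*π.
  So ∫_0^π (u')² dx = 50*π.
||u||_{H^1}^2 = (27*π/2) + (50*π) = 127*π/2.


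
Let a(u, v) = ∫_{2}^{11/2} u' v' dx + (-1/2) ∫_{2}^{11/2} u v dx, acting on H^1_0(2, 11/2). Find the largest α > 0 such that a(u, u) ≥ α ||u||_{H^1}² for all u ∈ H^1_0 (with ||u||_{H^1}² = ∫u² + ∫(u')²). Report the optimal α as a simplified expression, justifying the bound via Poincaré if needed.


α = (-49 + 8*π^2)/(2*(4*π^2 + 49))

Coercivity of a(·,·) on H^1_0(2, 11/2) means a(u, u) ≥ α ||u||_{H^1}² for every u ∈ H^1_0.
The interval has length L = 7/2, and Poincaré/coercivity depend only on L. Here a(u, u) = ∫(u')² + (-1/2)·∫u².
Here c = -1/2 < 0 with |c| < (π/L)² = 4*π^2/49, so coercivity still holds. The condition a(u,u) ≥ α||u||_{H^1}² reads (1−α)∫(u')² ≥ (α−c)∫u². Any admissible α is ≤ 1 (rapidly oscillating u have ∫u²/∫(u')² → 0), and α = 1 would force 0 ≥ (1−c)∫u², impossible since c < 1; so 1−α > 0. By the sharp Poincaré inequality on H^1_0 of an interval of length L, ∫(u')² ≥ (π/L)²∫u² with equality for the first sine mode sin(π(x−x₀)/L) (x₀ the left endpoint), so the inequality holds for all u iff (1−α)(π/L)² ≥ α − c, i.e. α ≤ ((π/L)² + c)/((π/L)² + 1) = (1 + c(L/π)²)/(1 + (L/π)²). (Direct route, valid since c ≤ 0: Poincaré gives c∫u² ≥ c(L/π)²∫(u')², so a(u,u) ≥ (1 + c(L/π)²)∫(u')², while ||u||_{H^1}² ≤ (1 + (L/π)²)∫(u')²; dividing yields the same α.) With (π/L)² = 4*π^2/49 and c = -1/2, the largest admissible constant is α = ((π/L)² + c)/((π/L)² + 1).
Simplifying, α = (-49 + 8*π^2)/(2*(4*π^2 + 49)).


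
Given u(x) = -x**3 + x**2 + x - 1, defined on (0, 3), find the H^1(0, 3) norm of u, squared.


||u||_{H^1}^2 = 9948/35

The H^1 norm (squared) on an interval (0, L) is
  ||u||_{H^1}^2 = ∫_0^L u(x)^2 dx + ∫_0^L u'(x)^2 dx.
Compute u'(x) = -3*x**2 + 2*x + 1.
Then u(x)^2 = x**6 - 2*x**5 - x**4 + 4*x**3 - x**2 - 2*x + 1 and u'(x)^2 = 9*x**4 - 12*x**3 - 2*x**2 + 4*x + 1.
Integrate each monomial from 0 to 3 using ∫_0^3 c·x^n dx = c·3^(n+1)/(n+1):
  ∫_0^3 u(x)^2 dx = ∫_0^3 (x^6 - 2*x^5 - x^4 + 4*x^3 - x^2 - 2*x + 1) dx. Term by term:
    ∫_0^3 x^6 dx = 2187/7;  ∫_0^3 -2*x^5 dx = -243;  ∫_0^3 -x^4 dx = -243/5;
    ∫_0^3 4*x^3 dx = 81;  ∫_0^3 -x^2 dx = -9;  ∫_0^3 -2*x dx = -9;
    ∫_0^3 1 dx = 3.
  Sum: 2187/7 − 243 − 243/5 + 81 − 9 − 9 + 3 = 3039/35.
  ∫_0^3 u'(x)^2 dx = ∫_0^3 (9*x^4 - 12*x^3 - 2*x^2 + 4*x + 1) dx. Term by term:
    ∫_0^3 9*x^4 dx = 2187/5;  ∫_0^3 -12*x^3 dx = -243;  ∫_0^3 -2*x^2 dx = -18;
    ∫_0^3 4*x dx = 18;  ∫_0^3 1 dx = 3.
  Sum: 2187/5 − 243 − 18 + 18 + 3 = 987/5.
Adding: ||u||_{H^1}^2 = 3039/35 + 987/5 = 9948/35.


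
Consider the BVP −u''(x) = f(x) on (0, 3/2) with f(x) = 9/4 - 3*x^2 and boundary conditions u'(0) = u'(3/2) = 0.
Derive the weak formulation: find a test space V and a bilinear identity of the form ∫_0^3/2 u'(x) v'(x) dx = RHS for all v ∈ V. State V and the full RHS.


V = H^1(0, 3/2) (no boundary constraint on v; u is determined up to an additive constant); weak form: ∫_0^3/2 u'v' dx = ∫_0^3/2 (9/4 - 3*x^2) v dx for all v ∈ V.

Multiply both sides by a test function v and integrate from 0 to 3/2:
  ∫_0^3/2 −u''(x) v(x) dx = ∫_0^3/2 f(x) v(x) dx.
Integrate the LHS by parts once:
  ∫_0^3/2 −u'' v dx = −[u'(x) v(x)]_0^3/2 + ∫_0^3/2 u'(x) v'(x) dx.
Thus ∫_0^3/2 u'(x) v'(x) dx = ∫_0^3/2 f(x) v(x) dx + [u'(x) v(x)]_0^3/2.
Choose V so that boundary terms are either known or forced to vanish.
u has homogeneous Neumann: u'(0) = u'(3/2) = 0. So [u' v]_0^3/2 = 0·v(3/2) − 0·v(0) = 0 for any v; take V = H^1(0, 3/2).
Weak formulation: find u (satisfying any essential BC) such that ∫_0^3/2 u'(x) v'(x) dx = ∫_0^3/2 f v dx for all v ∈ V (homogeneous Neumann, so boundary terms vanish).
Substituting f(x) = 9/4 - 3*x^2, the right-hand side is ∫_0^3/2 (9/4 - 3*x^2) v dx.
Compatibility check (pure Neumann): taking v ≡ 1 ∈ V gives 0 = ∫_0^3/2 f dx + (0) − (0), i.e. ∫_0^3/2 f dx must equal u'(0) − u'(3/2) = 0. Indeed ∫_0^3/2 (9/4 - 3*x^2) dx = 0, so the data are compatible. The solution is then unique only up to an additive constant (fix it e.g. by requiring ∫_0^3/2 u dx = 0).


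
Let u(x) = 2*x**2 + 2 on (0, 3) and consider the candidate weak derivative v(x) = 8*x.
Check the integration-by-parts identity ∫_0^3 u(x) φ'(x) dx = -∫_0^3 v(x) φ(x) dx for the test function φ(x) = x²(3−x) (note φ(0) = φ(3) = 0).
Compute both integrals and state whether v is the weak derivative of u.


LHS = -243/5, RHS = -486/5. No, v is not the weak derivative of u.

u(x) = 2*x**2 + 2, classical derivative u'(x) = 4*x.
φ(x) = x²(3−x), so φ'(x) = 3*x*(2 - x).
Note φ(0) = φ(3) = 0, so the boundary term u·φ vanishes.
LHS = ∫_0^3 u(x) φ'(x) dx = ∫_0^3 (-6*x^4 + 12*x^3 - 6*x^2 + 12*x) dx. Term by term:
  ∫_0^3 -6*x^4 dx = -1458/5;  ∫_0^3 12*x^3 dx = 243;  ∫_0^3 -6*x^2 dx = -54;
  ∫_0^3 12*x dx = 54.
Sum: -1458/5 + 243 − 54 + 54 = -243/5.
So LHS = -243/5.
∫_0^3 v(x) φ(x) dx = ∫_0^3 (-8*x^4 + 24*x^3) dx. Term by term:
  ∫_0^3 -8*x^4 dx = -1944/5;  ∫_0^3 24*x^3 dx = 486.
Sum: -1944/5 + 486 = 486/5.
So RHS = -∫_0^3 v(x) φ(x) dx = -486/5.
LHS − RHS = 243/5 ≠ 0, so the identity fails.
(For a valid weak derivative the identity must hold for EVERY test function, in particular this one. The failure shows v is NOT the weak derivative of u.)
Correct weak derivative would be u'(x) = 4*x.


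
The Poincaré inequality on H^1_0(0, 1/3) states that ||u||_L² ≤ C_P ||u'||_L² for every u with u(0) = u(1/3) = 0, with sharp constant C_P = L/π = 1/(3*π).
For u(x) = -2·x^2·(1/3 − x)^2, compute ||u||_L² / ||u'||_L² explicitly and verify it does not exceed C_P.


||u||_L² / ||u'||_L² = sqrt(3)/18 < C_P = 1/(3*π).

u(x) = -2·x^2·(1/3 − x)^2, so u'(x) = 4*x*(-18*x^2 + 9*x - 1)/9.
u(x) = -2·x^2·(1/3 − x)^2 vanishes at x = 0 and x = 1/3, so u ∈ H^1_0(0, 1/3). Differentiate via the product rule and integrate the resulting polynomials term by term.
  ∫_0^1/3 u² dx = ∫_0^1/3 (4*x^8 - 16*x^7/3 + 8*x^6/3 - 16*x^5/27 + 4*x^4/81) dx. Term by term:
    ∫_0^1/3 4*x^8 dx = 4/177147;  ∫_0^1/3 -16*x^7/3 dx = -2/19683;  ∫_0^1/3 8*x^6/3 dx = 8/45927;
    ∫_0^1/3 -16*x^5/27 dx = -8/59049;  ∫_0^1/3 4*x^4/81 dx = 4/98415.
  Sum: 4/177147 − 2/19683 + 8/45927 − 8/59049 + 4/98415 = 2/6200145.
  ∫_0^1/3 (u')² dx = ∫_0^1/3 (64*x^6 - 64*x^5 + 208*x^4/9 - 32*x^3/9 + 16*x^2/81) dx. Term by term:
    ∫_0^1/3 64*x^6 dx = 64/15309;  ∫_0^1/3 -64*x^5 dx = -32/2187;  ∫_0^1/3 208*x^4/9 dx = 208/10935;
    ∫_0^1/3 -32*x^3/9 dx = -8/729;  ∫_0^1/3 16*x^2/81 dx = 16/6561.
  Sum: 64/15309 − 32/2187 + 208/10935 − 8/729 + 16/6561 = 8/229635.
∫_0^1/3 u² dx = 2/6200145, so ||u||_L² = sqrt(210)/25515.
∫_0^1/3 (u')² dx = 8/229635, so ||u'||_L² = 2*sqrt(70)/2835.
Ratio ||u||_L² / ||u'||_L² = sqrt(3)/18.
Sharp Poincaré constant on H^1_0(0, 1/3) is C_P = L/π = 1/(3*π), achieved by sin(3*π·x).
A polynomial bump cannot attain the sharp Poincaré constant (only the first sine eigenfunction does), so the ratio is strictly less than C_P, consistent with ||u||_L² ≤ C_P ||u'||_L².


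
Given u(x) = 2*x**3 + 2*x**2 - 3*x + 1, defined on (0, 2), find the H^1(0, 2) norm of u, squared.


||u||_{H^1}^2 = 46096/105

The H^1 norm (squared) on an interval (0, L) is
  ||u||_{H^1}^2 = ∫_0^L u(x)^2 dx + ∫_0^L u'(x)^2 dx.
Compute u'(x) = 6*x**2 + 4*x - 3.
Then u(x)^2 = 4*x**6 + 8*x**5 - 8*x**4 - 8*x**3 + 13*x**2 - 6*x + 1 and u'(x)^2 = 36*x**4 + 48*x**3 - 20*x**2 - 24*x + 9.
Integrate each monomial from 0 to 2 using ∫_0^2 c·x^n dx = c·2^(n+1)/(n+1):
  ∫_0^2 u(x)^2 dx = ∫_0^2 (4*x^6 + 8*x^5 - 8*x^4 - 8*x^3 + 13*x^2 - 6*x + 1) dx. Term by term:
    ∫_0^2 4*x^6 dx = 512/7;  ∫_0^2 8*x^5 dx = 256/3;  ∫_0^2 -8*x^4 dx = -256/5;
    ∫_0^2 -8*x^3 dx = -32;  ∫_0^2 13*x^2 dx = 104/3;  ∫_0^2 -6*x dx = -12;
    ∫_0^2 1 dx = 2.
  Sum: 512/7 + 256/3 − 256/5 − 32 + 104/3 − 12 + 2 = 3498/35.
  ∫_0^2 u'(x)^2 dx = ∫_0^2 (36*x^4 + 48*x^3 - 20*x^2 - 24*x + 9) dx. Term by term:
    ∫_0^2 36*x^4 dx = 1152/5;  ∫_0^2 48*x^3 dx = 192;  ∫_0^2 -20*x^2 dx = -160/3;
    ∫_0^2 -24*x dx = -48;  ∫_0^2 9 dx = 18.
  Sum: 1152/5 + 192 − 160/3 − 48 + 18 = 5086/15.
Adding: ||u||_{H^1}^2 = 3498/35 + 5086/15 = 46096/105.


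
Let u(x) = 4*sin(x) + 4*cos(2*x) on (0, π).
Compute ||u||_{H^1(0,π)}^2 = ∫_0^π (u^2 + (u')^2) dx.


||u||_{H^1(0,π)}^2 = -320/3 + 56*π

u'(x) = -8*sin(2*x) + 4*cos(x).
Expand u² and (u')² and integrate term by term on (0, π), using: for integers n ≥ 1, ∫_0^π sin²(nx) dx = ∫_0^π cos²(nx) dx = π/2; for n ≠ n', ∫_0^π sin(nx)sin(n'x) dx = ∫_0^π cos(nx)cos(n'x) dx = 0; and by product-to-sum, ∫_0^π sin(nx)cos(n'x) dx = ½∫_0^π [sin((n+n')x) + sin((n−n')x)] dx, which is 0 when n+n' is even and 2n/(n²−n'²) when n+n' is odd (it need not vanish on (0, π)).
  u² squared terms: (4)²·∫cos(2x)² dx = 16·π/2 = 8*π;  (4)²·∫sin(x)² dx = 16·π/2 = 8*π.
  u² cross terms: 2·(4)·(4)·∫cos(2x)·sin(x) dx = 32·(-2/3) = -64/3.
  So ∫_0^π u² dx = 8*π + 8*π − 64/3 = -64/3 + 16*π.
  (u')² squared terms: (-8)²·∫sin(2x)² dx = 64·π/2 = 32*π;  (4)²·∫cos(x)² dx = 16·π/2 = 8*π.
  (u')² cross terms: 2·(-8)·(4)·∫sin(2x)·cos(x) dx = -64·(4/3) = -256/3.
  So ∫_0^π (u')² dx = 32*π + 8*π − 256/3 = -256/3 + 40*π.
||u||_{H^1}^2 = (-64/3 + 16*π) + (-256/3 + 40*π) = -320/3 + 56*π.


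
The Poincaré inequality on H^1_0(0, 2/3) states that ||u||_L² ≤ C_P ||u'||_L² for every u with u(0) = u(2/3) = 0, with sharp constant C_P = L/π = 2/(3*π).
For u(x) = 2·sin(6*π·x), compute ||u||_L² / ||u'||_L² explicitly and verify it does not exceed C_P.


||u||_L² / ||u'||_L² = 1/(6*π) < C_P = 2/(3*π).

u(x) = 2·sin(6*π·x), so u'(x) = 12*π*cos(6*π*x).
Writing u(x) = A·sin(kπx/L) with A = 2 and k = 4, use ∫_0^L sin²(kπx/L) dx = L/2 and ∫_0^L cos²(kπx/L) dx = L/2.
u² = 4·sin²(6*π·x) and (u')² = 144*π^2·cos²(6*π·x), and each of sin², cos² integrates to L/2 = 1/3 over (0, 2/3).
∫_0^2/3 u² dx = 4/3, so ||u||_L² = 2*sqrt(3)/3.
∫_0^2/3 (u')² dx = 48*π^2, so ||u'||_L² = 4*sqrt(3)*π.
Ratio ||u||_L² / ||u'||_L² = 1/(6*π).
Sharp Poincaré constant on H^1_0(0, 2/3) is C_P = L/π = 2/(3*π), achieved by sin(3*π/2·x).
This is the k = 4 harmonic; the ratio L/(kπ) is strictly less than C_P = L/π, consistent with the sharp inequality ||u||_L² ≤ C_P ||u'||_L².


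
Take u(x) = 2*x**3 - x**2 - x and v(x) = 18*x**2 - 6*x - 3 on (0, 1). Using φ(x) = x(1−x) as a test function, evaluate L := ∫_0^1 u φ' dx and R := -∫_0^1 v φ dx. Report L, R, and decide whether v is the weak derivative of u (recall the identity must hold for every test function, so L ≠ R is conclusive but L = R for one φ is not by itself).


LHS = 1/30, RHS = 1/10. No, v is not the weak derivative of u.

u(x) = 2*x**3 - x**2 - x, classical derivative u'(x) = 6*x**2 - 2*x - 1.
φ(x) = x(1−x), so φ'(x) = 1 - 2*x.
Note φ(0) = φ(1) = 0, so the boundary term u·φ vanishes.
LHS = ∫_0^1 u(x) φ'(x) dx = ∫_0^1 (-4*x^4 + 4*x^3 + x^2 - x) dx. Term by term:
  ∫_0^1 -4*x^4 dx = -4/5;  ∫_0^1 4*x^3 dx = 1;  ∫_0^1 x^2 dx = 1/3;
  ∫_0^1 -x dx = -1/2.
Sum: -4/5 + 1 + 1/3 − 1/2 = 1/30.
So LHS = 1/30.
∫_0^1 v(x) φ(x) dx = ∫_0^1 (-18*x^4 + 24*x^3 - 3*x^2 - 3*x) dx. Term by term:
  ∫_0^1 -18*x^4 dx = -18/5;  ∫_0^1 24*x^3 dx = 6;  ∫_0^1 -3*x^2 dx = -1;
  ∫_0^1 -3*x dx = -3/2.
Sum: -18/5 + 6 − 1 − 3/2 = -1/10.
So RHS = -∫_0^1 v(x) φ(x) dx = 1/10.
LHS − RHS = -1/15 ≠ 0, so the identity fails.
(For a valid weak derivative the identity must hold for EVERY test function, in particular this one. The failure shows v is NOT the weak derivative of u.)
Correct weak derivative would be u'(x) = 6*x**2 - 2*x - 1.


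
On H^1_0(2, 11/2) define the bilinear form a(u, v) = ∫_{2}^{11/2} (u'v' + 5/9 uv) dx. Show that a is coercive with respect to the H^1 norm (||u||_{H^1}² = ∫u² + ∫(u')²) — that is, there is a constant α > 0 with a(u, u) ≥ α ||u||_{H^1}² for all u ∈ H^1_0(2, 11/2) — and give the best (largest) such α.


α = (245 + 36*π^2)/(9*(4*π^2 + 49))

Coercivity of a(·,·) on H^1_0(2, 11/2) means a(u, u) ≥ α ||u||_{H^1}² for every u ∈ H^1_0.
The interval has length L = 7/2, and Poincaré/coercivity depend only on L. Here a(u, u) = ∫(u')² + (5/9)·∫u².
Here 0 < c = 5/9 < 1. The condition a(u,u) ≥ α||u||_{H^1}² reads (1−α)∫(u')² ≥ (α−c)∫u². Any admissible α is ≤ 1 (rapidly oscillating u have ∫u²/∫(u')² → 0), and α = 1 would force 0 ≥ (1−c)∫u², impossible since c < 1; so 1−α > 0. By the sharp Poincaré inequality on H^1_0 of an interval of length L, ∫(u')² ≥ (π/L)²∫u² with equality for the first sine mode sin(π(x−x₀)/L) (x₀ the left endpoint), so the inequality holds for all u iff (1−α)(π/L)² ≥ α − c, i.e. α ≤ ((π/L)² + c)/((π/L)² + 1) = (1 + c(L/π)²)/(1 + (L/π)²). With (π/L)² = 4*π^2/49 and c = 5/9, the largest admissible constant is α = ((π/L)² + c)/((π/L)² + 1).
Simplifying, α = (245 + 36*π^2)/(9*(4*π^2 + 49)).


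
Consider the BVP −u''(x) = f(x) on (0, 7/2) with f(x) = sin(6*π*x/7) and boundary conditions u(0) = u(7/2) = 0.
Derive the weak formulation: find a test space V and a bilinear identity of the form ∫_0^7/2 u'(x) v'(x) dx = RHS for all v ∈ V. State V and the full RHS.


V = H^1_0(0, 7/2) (so v(0) = v(7/2) = 0); weak form: ∫_0^7/2 u'v' dx = ∫_0^7/2 (sin(6*π*x/7)) v dx for all v ∈ V.

Multiply both sides by a test function v and integrate from 0 to 7/2:
  ∫_0^7/2 −u''(x) v(x) dx = ∫_0^7/2 f(x) v(x) dx.
Integrate the LHS by parts once:
  ∫_0^7/2 −u'' v dx = −[u'(x) v(x)]_0^7/2 + ∫_0^7/2 u'(x) v'(x) dx.
Thus ∫_0^7/2 u'(x) v'(x) dx = ∫_0^7/2 f(x) v(x) dx + [u'(x) v(x)]_0^7/2.
Choose V so that boundary terms are either known or forced to vanish.
u is Dirichlet: u(0) = u(7/2) = 0. Let V = H^1_0(0, 7/2); then v(0) = v(7/2) = 0, and [u' v]_0^7/2 = 0.
Weak formulation: find u (satisfying any essential BC) such that ∫_0^7/2 u'(x) v'(x) dx = ∫_0^7/2 f v dx for all v ∈ V.
Substituting f(x) = sin(6*π*x/7), the right-hand side is ∫_0^7/2 (sin(6*π*x/7)) v dx.
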